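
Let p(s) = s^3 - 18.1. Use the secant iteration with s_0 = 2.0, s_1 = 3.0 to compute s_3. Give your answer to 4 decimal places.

2.6131

p(2.0) = -10.100000, p(3.0) = 8.900000
s_2 = 3.000000 − 8.900000·(3.000000 − 2.000000) / (8.900000 − (-10.100000)) = 3.000000 − (8.900000)/(19.000000) = 2.531579
p(2.531579) = -1.875384
s_3 = 2.531579 − (-1.875384)·(2.531579 − 3.000000) / (-1.875384 − 8.900000) = 2.531579 − (0.878469)/(-10.775384) = 2.613105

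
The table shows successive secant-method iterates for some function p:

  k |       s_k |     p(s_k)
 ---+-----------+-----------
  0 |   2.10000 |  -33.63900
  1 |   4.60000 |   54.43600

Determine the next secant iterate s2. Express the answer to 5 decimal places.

3.05484

s2 = 4.60000 − 54.43600·(4.60000 − 2.10000) / (54.43600 − (-33.63900))
   = 4.60000 − (136.0900000)/(88.0750000) = 3.0548396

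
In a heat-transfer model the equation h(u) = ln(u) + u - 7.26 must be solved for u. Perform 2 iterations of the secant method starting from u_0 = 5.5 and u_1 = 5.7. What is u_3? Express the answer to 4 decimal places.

h(5.5) = -0.055252, h(5.7) = 0.180466
u_2 = 5.700000 − 0.180466·(5.700000 − 5.500000) / (0.180466 − (-0.055252)) = 5.700000 − (0.036093)/(0.235718) = 5.546880
h(5.546880) = 0.000115
u_3 = 5.546880 − 0.000115·(5.546880 − 5.700000) / (0.000115 − 0.180466) = 5.546880 − (-0.000018)/(-0.180351) = 5.546782

5.5468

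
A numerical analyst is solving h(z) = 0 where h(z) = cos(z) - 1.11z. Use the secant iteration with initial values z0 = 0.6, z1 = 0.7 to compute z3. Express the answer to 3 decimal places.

h(0.6) = 0.15934, h(0.7) = -0.01216
z2 = 0.70000 − (-0.01216)·(0.70000 − 0.60000) / (-0.01216 − 0.15934) = 0.70000 − (-0.00122)/(-0.17149) = 0.69291
h(0.69291) = 0.00026
z3 = 0.69291 − 0.00026·(0.69291 − 0.70000) / (0.00026 − (-0.01216)) = 0.69291 − (0.00000)/(0.01242) = 0.69306

0.693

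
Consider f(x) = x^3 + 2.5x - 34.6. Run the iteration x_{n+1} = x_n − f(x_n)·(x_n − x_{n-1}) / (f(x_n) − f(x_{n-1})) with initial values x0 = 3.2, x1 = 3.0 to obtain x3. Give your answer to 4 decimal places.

3.0034

f(3.2) = 6.168000, f(3.0) = -0.100000
x2 = 3.000000 − (-0.100000)·(3.000000 − 3.200000) / (-0.100000 − 6.168000) = 3.000000 − (0.020000)/(-6.268000) = 3.003191
f(3.003191) = -0.005779
x3 = 3.003191 − (-0.005779)·(3.003191 − 3.000000) / (-0.005779 − (-0.100000)) = 3.003191 − (-0.000018)/(0.094221) = 3.003387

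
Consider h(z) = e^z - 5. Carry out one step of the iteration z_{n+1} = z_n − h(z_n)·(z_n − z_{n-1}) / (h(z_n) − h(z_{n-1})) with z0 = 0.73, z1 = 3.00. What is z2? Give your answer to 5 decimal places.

h(0.73) = -2.9249194, h(3.00) = 15.0855369
z2 = 3.0000000 − 15.0855369·(3.0000000 − 0.7300000) / (15.0855369 − (-2.9249194)) = 3.0000000 − (34.2441688)/(18.0104563) = 1.0986507

1.09865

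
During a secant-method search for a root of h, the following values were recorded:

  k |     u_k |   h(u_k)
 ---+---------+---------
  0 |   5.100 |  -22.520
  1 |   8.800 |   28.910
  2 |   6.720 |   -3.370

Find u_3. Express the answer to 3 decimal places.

6.937

u_3 = 6.720 − (-3.370)·(6.720 − 8.800) / (-3.370 − 28.910)
   = 6.720 − (7.00960)/(-32.28000) = 6.93715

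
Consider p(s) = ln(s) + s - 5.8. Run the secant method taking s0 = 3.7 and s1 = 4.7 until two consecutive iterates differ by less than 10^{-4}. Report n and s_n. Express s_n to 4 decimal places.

p(3.7) = -0.791667, p(4.7) = 0.447563
s2 = 4.700000 − 0.447563·(1.000000)/(1.239230) = 4.338838;  |Δ| = 0.361162
p(4.338838) = 0.006445
s3 = 4.338838 − 0.006445·(-0.361162)/(-0.441118) = 4.333562;  |Δ| = 0.005277
p(4.333562) = -0.000049
s4 = 4.333562 − (-0.000049)·(-0.005277)/(-0.006493) = 4.333601;  |Δ| = 0.000040
|s4 − s3| = 0.000040 < 10^{-4}

n = 4, s_n = 4.3336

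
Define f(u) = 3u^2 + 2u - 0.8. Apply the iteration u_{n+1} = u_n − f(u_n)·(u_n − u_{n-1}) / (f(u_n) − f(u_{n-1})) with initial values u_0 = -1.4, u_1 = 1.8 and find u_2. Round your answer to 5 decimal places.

f(-1.4) = 2.2800000, f(1.8) = 12.5200000
u_2 = 1.8000000 − 12.5200000·(1.8000000 − (-1.4000000)) / (12.5200000 − 2.2800000) = 1.8000000 − (40.0640000)/(10.2400000) = -2.1125000

-2.11250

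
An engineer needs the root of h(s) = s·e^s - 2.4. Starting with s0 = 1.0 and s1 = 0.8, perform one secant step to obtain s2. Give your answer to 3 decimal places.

h(1.0) = 0.31828, h(0.8) = -0.61957
s2 = 0.80000 − (-0.61957)·(0.80000 − 1.00000) / (-0.61957 − 0.31828) = 0.80000 − (0.12391)/(-0.93785) = 0.93213

0.932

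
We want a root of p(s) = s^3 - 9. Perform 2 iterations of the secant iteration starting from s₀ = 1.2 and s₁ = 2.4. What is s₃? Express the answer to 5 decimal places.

2.05698

p(1.2) = -7.2720000, p(2.4) = 4.8240000
s₂ = 2.4000000 − 4.8240000·(2.4000000 − 1.2000000) / (4.8240000 − (-7.2720000)) = 2.4000000 − (5.7888000)/(12.0960000) = 1.9214286
p(1.9214286) = -1.9063014
s₃ = 1.9214286 − (-1.9063014)·(1.9214286 − 2.4000000) / (-1.9063014 − 4.8240000) = 1.9214286 − (0.9123014)/(-6.7303014) = 2.0569799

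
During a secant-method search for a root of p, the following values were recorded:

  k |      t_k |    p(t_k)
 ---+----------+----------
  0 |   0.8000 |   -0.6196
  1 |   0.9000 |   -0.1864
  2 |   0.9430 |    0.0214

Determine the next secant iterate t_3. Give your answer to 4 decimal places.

0.9386

t_3 = 0.9430 − 0.0214·(0.9430 − 0.9000) / (0.0214 − (-0.1864))
   = 0.9430 − (0.000920)/(0.207800) = 0.938572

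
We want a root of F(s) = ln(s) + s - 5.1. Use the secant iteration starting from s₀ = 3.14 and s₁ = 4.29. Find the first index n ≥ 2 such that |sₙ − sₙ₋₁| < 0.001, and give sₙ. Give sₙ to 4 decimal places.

F(3.14) = -0.815777, F(4.29) = 0.646287
s₂ = 4.290000 − 0.646287·(1.150000)/(1.462064) = 3.781657;  |Δ| = 0.508343
F(3.781657) = 0.011819
s₃ = 3.781657 − 0.011819·(-0.508343)/(-0.634467) = 3.772187;  |Δ| = 0.009470
F(3.772187) = -0.000158
s₄ = 3.772187 − (-0.000158)·(-0.009470)/(-0.011977) = 3.772312;  |Δ| = 0.000125
|s₄ − s₃| = 0.000125 < 0.001

n = 4, sₙ = 3.7723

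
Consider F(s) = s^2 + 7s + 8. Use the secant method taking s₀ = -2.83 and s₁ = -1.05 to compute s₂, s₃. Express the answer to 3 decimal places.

F(-2.83) = -3.80110, F(-1.05) = 1.75250
s₂ = -1.05000 − 1.75250·(-1.05000 − (-2.83000)) / (1.75250 − (-3.80110)) = -1.05000 − (3.11945)/(5.55360) = -1.61170
F(-1.61170) = -0.68432
s₃ = -1.61170 − (-0.68432)·(-1.61170 − (-1.05000)) / (-0.68432 − 1.75250) = -1.61170 − (0.38438)/(-2.43682) = -1.45396

-1.612, -1.454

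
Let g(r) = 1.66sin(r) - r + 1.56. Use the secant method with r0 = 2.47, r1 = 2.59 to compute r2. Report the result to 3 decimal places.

2.522

g(2.47) = 0.12291, g(2.59) = -0.16009
r2 = 2.59000 − (-0.16009)·(2.59000 − 2.47000) / (-0.16009 − 0.12291) = 2.59000 − (-0.01921)/(-0.28299) = 2.52212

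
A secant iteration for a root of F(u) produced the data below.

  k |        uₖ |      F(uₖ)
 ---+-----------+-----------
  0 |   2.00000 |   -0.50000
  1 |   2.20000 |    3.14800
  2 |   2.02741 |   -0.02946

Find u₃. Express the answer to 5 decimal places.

2.02901

u₃ = 2.02741 − (-0.02946)·(2.02741 − 2.20000) / (-0.02946 − 3.14800)
   = 2.02741 − (0.0050845)/(-3.1774600) = 2.0290102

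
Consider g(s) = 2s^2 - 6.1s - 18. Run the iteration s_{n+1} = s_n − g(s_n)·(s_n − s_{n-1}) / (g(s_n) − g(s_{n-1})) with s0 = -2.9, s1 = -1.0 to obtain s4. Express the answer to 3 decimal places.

-1.840

g(-2.9) = 16.51000, g(-1.0) = -9.90000
s2 = -1.00000 − (-9.90000)·(-1.00000 − (-2.90000)) / (-9.90000 − 16.51000) = -1.00000 − (-18.81000)/(-26.41000) = -1.71223
g(-1.71223) = -1.69193
s3 = -1.71223 − (-1.69193)·(-1.71223 − (-1.00000)) / (-1.69193 − (-9.90000)) = -1.71223 − (1.20504)/(8.20807) = -1.85904
g(-1.85904) = 0.25224
s4 = -1.85904 − 0.25224·(-1.85904 − (-1.71223)) / (0.25224 − (-1.69193)) = -1.85904 − (-0.03703)/(1.94417) = -1.84000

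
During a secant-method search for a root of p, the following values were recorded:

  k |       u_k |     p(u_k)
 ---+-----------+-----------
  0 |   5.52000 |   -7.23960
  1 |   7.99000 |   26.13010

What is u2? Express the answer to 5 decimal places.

u2 = 7.99000 − 26.13010·(7.99000 − 5.52000) / (26.13010 − (-7.23960))
   = 7.99000 − (64.5413470)/(33.3697000) = 6.0558697

6.05587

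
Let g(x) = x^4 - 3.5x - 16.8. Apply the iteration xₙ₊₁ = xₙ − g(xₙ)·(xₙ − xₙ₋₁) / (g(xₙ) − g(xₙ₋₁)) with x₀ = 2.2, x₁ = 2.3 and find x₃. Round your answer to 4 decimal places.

g(2.2) = -1.074400, g(2.3) = 3.134100
x₂ = 2.300000 − 3.134100·(2.300000 − 2.200000) / (3.134100 − (-1.074400)) = 2.300000 − (0.313410)/(4.208500) = 2.225529
g(2.225529) = -0.057336
x₃ = 2.225529 − (-0.057336)·(2.225529 − 2.300000) / (-0.057336 − 3.134100) = 2.225529 − (0.004270)/(-3.191436) = 2.226867

2.2269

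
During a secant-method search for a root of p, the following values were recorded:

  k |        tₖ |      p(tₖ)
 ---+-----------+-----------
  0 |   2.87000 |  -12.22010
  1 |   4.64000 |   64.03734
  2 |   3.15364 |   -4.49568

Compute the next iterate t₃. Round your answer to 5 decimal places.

t₃ = 3.15364 − (-4.49568)·(3.15364 − 4.64000) / (-4.49568 − 64.03734)
   = 3.15364 − (6.6821989)/(-68.5330200) = 3.2511433

3.25114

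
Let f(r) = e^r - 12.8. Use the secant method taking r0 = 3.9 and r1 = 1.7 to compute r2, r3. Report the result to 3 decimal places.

f(3.9) = 36.60245, f(1.7) = -7.32605
r2 = 1.70000 − (-7.32605)·(1.70000 − 3.90000) / (-7.32605 − 36.60245) = 1.70000 − (16.11732)/(-43.92850) = 2.06690
f(2.06690) = -4.89972
r3 = 2.06690 − (-4.89972)·(2.06690 − 1.70000) / (-4.89972 − (-7.32605)) = 2.06690 − (-1.79770)/(2.42634) = 2.80781

2.067, 2.808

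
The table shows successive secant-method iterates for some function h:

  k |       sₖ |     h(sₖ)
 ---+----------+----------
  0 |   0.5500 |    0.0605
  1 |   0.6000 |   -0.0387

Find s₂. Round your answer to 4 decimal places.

s₂ = 0.6000 − (-0.0387)·(0.6000 − 0.5500) / (-0.0387 − 0.0605)
   = 0.6000 − (-0.001935)/(-0.099200) = 0.580494

0.5805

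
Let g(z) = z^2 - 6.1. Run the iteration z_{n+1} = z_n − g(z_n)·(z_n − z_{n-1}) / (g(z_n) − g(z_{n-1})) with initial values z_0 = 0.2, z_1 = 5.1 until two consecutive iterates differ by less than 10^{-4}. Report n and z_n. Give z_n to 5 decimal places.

g(0.2) = -6.0600000, g(5.1) = 19.9100000
z_2 = 5.1000000 − 19.9100000·(4.9000000)/(25.9700000) = 1.3433962;  |Δ| = 3.7566038
g(1.3433962) = -4.2952866
z_3 = 1.3433962 − (-4.2952866)·(-3.7566038)/(-24.2052866) = 2.0100146;  |Δ| = 0.6666184
g(2.0100146) = -2.0598411
z_4 = 2.0100146 − (-2.0598411)·(0.6666184)/(2.2354454) = 2.6242672;  |Δ| = 0.6142525
g(2.6242672) = 0.7867782
z_5 = 2.6242672 − 0.7867782·(0.6142525)/(2.8466194) = 2.4544937;  |Δ| = 0.1697735
g(2.4544937) = -0.0754608
z_6 = 2.4544937 − (-0.0754608)·(-0.1697735)/(-0.8622390) = 2.4693518;  |Δ| = 0.0148581
g(2.4693518) = -0.0023017
z_7 = 2.4693518 − (-0.0023017)·(0.0148581)/(0.0731590) = 2.4698193;  |Δ| = 0.0004675
g(2.4698193) = 0.0000072
z_8 = 2.4698193 − 0.0000072·(0.0004675)/(0.0023089) = 2.4698178;  |Δ| = 0.0000015
|z_8 − z_7| = 0.0000015 < 10^{-4}

n = 8, z_n = 2.46982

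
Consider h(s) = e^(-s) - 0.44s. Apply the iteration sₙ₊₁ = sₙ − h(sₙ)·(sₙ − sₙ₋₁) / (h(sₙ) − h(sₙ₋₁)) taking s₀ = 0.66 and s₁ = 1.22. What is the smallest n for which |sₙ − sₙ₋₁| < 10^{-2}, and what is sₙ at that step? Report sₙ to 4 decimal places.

n = 4, sₙ = 0.9125

h(0.66) = 0.226451, h(1.22) = -0.241570
s₂ = 1.220000 − (-0.241570)·(0.560000)/(-0.468021) = 0.930955;  |Δ| = 0.289045
h(0.930955) = -0.015443
s₃ = 0.930955 − (-0.015443)·(-0.289045)/(0.226127) = 0.911215;  |Δ| = 0.019740
h(0.911215) = 0.001101
s₄ = 0.911215 − 0.001101·(-0.019740)/(0.016544) = 0.912529;  |Δ| = 0.001314
|s₄ − s₃| = 0.001314 < 10^{-2}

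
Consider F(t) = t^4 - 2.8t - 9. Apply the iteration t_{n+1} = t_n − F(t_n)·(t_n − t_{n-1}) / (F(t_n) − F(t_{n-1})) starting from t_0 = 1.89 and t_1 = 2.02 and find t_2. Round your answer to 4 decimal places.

1.9465

F(1.89) = -1.532102, F(2.02) = 1.993664
t_2 = 2.020000 − 1.993664·(2.020000 − 1.890000) / (1.993664 − (-1.532102)) = 2.020000 − (0.259176)/(3.525766) = 1.946491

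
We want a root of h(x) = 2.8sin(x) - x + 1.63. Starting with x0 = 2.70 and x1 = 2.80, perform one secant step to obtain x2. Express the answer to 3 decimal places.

h(2.70) = 0.12666, h(2.80) = -0.23203
x2 = 2.80000 − (-0.23203)·(2.80000 − 2.70000) / (-0.23203 − 0.12666) = 2.80000 − (-0.02320)/(-0.35870) = 2.73531

2.735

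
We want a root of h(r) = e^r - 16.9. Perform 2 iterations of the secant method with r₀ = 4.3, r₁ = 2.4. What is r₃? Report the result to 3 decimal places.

2.887

h(4.3) = 56.79979, h(2.4) = -5.87682
r₂ = 2.40000 − (-5.87682)·(2.40000 − 4.30000) / (-5.87682 − 56.79979) = 2.40000 − (11.16596)/(-62.67662) = 2.57815
h(2.57815) = -3.72723
r₃ = 2.57815 − (-3.72723)·(2.57815 − 2.40000) / (-3.72723 − (-5.87682)) = 2.57815 − (-0.66401)/(2.14960) = 2.88705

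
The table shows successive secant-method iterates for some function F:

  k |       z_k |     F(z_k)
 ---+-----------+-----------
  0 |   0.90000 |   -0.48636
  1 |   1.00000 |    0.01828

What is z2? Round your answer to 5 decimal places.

z2 = 1.00000 − 0.01828·(1.00000 − 0.90000) / (0.01828 − (-0.48636))
   = 1.00000 − (0.0018280)/(0.5046400) = 0.9963776

0.99638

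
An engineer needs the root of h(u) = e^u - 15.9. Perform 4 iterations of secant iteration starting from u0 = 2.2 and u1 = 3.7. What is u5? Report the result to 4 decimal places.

2.7657

h(2.2) = -6.874987, h(3.7) = 24.547304
u2 = 3.700000 − 24.547304·(3.700000 − 2.200000) / (24.547304 − (-6.874987)) = 3.700000 − (36.820957)/(31.422291) = 2.528190
h(2.528190) = -3.369196
u3 = 2.528190 − (-3.369196)·(2.528190 − 3.700000) / (-3.369196 − 24.547304) = 2.528190 − (3.948058)/(-27.916500) = 2.669614
h(2.669614) = -1.465607
u4 = 2.669614 − (-1.465607)·(2.669614 − 2.528190) / (-1.465607 − (-3.369196)) = 2.669614 − (-0.207272)/(1.903589) = 2.778498
h(2.778498) = 0.194836
u5 = 2.778498 − 0.194836·(2.778498 − 2.669614) / (0.194836 − (-1.465607)) = 2.778498 − (0.021215)/(1.660443) = 2.765722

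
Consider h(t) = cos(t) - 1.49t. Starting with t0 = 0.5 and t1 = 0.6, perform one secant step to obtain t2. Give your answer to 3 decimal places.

0.566

h(0.5) = 0.13258, h(0.6) = -0.06866
t2 = 0.60000 − (-0.06866)·(0.60000 − 0.50000) / (-0.06866 − 0.13258) = 0.60000 − (-0.00687)/(-0.20125) = 0.56588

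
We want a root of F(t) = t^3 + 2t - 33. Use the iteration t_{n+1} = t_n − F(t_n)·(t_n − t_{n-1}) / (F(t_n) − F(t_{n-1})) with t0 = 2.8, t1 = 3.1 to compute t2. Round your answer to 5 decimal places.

2.99367

F(2.8) = -5.4480000, F(3.1) = 2.9910000
t2 = 3.1000000 − 2.9910000·(3.1000000 − 2.8000000) / (2.9910000 − (-5.4480000)) = 3.1000000 − (0.8973000)/(8.4390000) = 2.9936722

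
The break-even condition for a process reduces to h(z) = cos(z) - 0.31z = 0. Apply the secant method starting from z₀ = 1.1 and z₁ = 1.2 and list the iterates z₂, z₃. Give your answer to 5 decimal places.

1.19211, 1.19223

h(1.1) = 0.1125961, h(1.2) = -0.0096422
z₂ = 1.2000000 − (-0.0096422)·(1.2000000 − 1.1000000) / (-0.0096422 − 0.1125961) = 1.2000000 − (-0.0009642)/(-0.1222384) = 1.1921119
h(1.1921119) = 0.0001437
z₃ = 1.1921119 − 0.0001437·(1.1921119 − 1.2000000) / (0.0001437 − (-0.0096422)) = 1.1921119 − (-0.0000011)/(0.0097859) = 1.1922278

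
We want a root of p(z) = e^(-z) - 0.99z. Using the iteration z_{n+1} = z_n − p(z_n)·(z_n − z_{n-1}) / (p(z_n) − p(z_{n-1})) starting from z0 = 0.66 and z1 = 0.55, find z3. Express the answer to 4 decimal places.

0.5708

p(0.66) = -0.136549, p(0.55) = 0.032450
z2 = 0.550000 − 0.032450·(0.550000 − 0.660000) / (0.032450 − (-0.136549)) = 0.550000 − (-0.003569)/(0.168998) = 0.571121
p(0.571121) = -0.000519
z3 = 0.571121 − (-0.000519)·(0.571121 − 0.550000) / (-0.000519 − 0.032450) = 0.571121 − (-0.000011)/(-0.032968) = 0.570789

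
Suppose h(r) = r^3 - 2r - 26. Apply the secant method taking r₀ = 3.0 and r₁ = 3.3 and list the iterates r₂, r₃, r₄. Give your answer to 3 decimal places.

3.180, 3.187, 3.187

h(3.0) = -5.00000, h(3.3) = 3.33700
r₂ = 3.30000 − 3.33700·(3.30000 − 3.00000) / (3.33700 − (-5.00000)) = 3.30000 − (1.00110)/(8.33700) = 3.17992
h(3.17992) = -0.20481
r₃ = 3.17992 − (-0.20481)·(3.17992 − 3.30000) / (-0.20481 − 3.33700) = 3.17992 − (0.02459)/(-3.54181) = 3.18686
h(3.18686) = -0.00759
r₄ = 3.18686 − (-0.00759)·(3.18686 − 3.17992) / (-0.00759 − (-0.20481)) = 3.18686 − (-0.00005)/(0.19722) = 3.18713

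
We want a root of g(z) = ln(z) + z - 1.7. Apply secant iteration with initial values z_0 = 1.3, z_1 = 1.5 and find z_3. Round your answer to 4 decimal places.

g(1.3) = -0.137636, g(1.5) = 0.205465
z_2 = 1.500000 − 0.205465·(1.500000 − 1.300000) / (0.205465 − (-0.137636)) = 1.500000 − (0.041093)/(0.343101) = 1.380230
g(1.380230) = 0.002481
z_3 = 1.380230 − 0.002481·(1.380230 − 1.500000) / (0.002481 − 0.205465) = 1.380230 − (-0.000297)/(-0.202984) = 1.378767

1.3788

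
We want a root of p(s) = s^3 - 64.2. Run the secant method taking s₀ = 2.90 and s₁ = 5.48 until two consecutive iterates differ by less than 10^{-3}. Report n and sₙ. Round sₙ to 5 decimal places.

n = 6, sₙ = 4.00416

p(2.90) = -39.8110000, p(5.48) = 100.3665920
s₂ = 5.4800000 − 100.3665920·(2.5800000)/(140.1775920) = 3.6327304;  |Δ| = 1.8472696
p(3.6327304) = -16.2598380
s₃ = 3.6327304 − (-16.2598380)·(-1.8472696)/(-116.6264300) = 3.8902732;  |Δ| = 0.2575429
p(3.8902732) = -5.3237259
s₄ = 3.8902732 − (-5.3237259)·(0.2575429)/(10.9361121) = 4.0156457;  |Δ| = 0.1253725
p(4.0156457) = 0.5539365
s₅ = 4.0156457 − 0.5539365·(0.1253725)/(5.8776625) = 4.0038301;  |Δ| = 0.0118157
p(4.0038301) = -0.0159799
s₆ = 4.0038301 − (-0.0159799)·(-0.0118157)/(-0.5699164) = 4.0041614;  |Δ| = 0.0003313
|s₆ − s₅| = 0.0003313 < 10^{-3}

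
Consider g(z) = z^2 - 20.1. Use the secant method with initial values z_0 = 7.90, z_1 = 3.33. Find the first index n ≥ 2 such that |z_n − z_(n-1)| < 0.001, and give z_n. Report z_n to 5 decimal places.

n = 6, z_n = 4.48330

g(7.90) = 42.3100000, g(3.33) = -9.0111000
z_2 = 3.3300000 − (-9.0111000)·(-4.5700000)/(-51.3211000) = 4.1324132;  |Δ| = 0.8024132
g(4.1324132) = -3.0231613
z_3 = 4.1324132 − (-3.0231613)·(0.8024132)/(5.9879387) = 4.5375316;  |Δ| = 0.4051185
g(4.5375316) = 0.4891934
z_4 = 4.5375316 − 0.4891934·(0.4051185)/(3.5123547) = 4.4811076;  |Δ| = 0.0564240
g(4.4811076) = -0.0196747
z_5 = 4.4811076 − (-0.0196747)·(-0.0564240)/(-0.5088681) = 4.4832892;  |Δ| = 0.0021816
g(4.4832892) = -0.0001183
z_6 = 4.4832892 − (-0.0001183)·(0.0021816)/(0.0195564) = 4.4833024;  |Δ| = 0.0000132
|z_6 − z_5| = 0.0000132 < 0.001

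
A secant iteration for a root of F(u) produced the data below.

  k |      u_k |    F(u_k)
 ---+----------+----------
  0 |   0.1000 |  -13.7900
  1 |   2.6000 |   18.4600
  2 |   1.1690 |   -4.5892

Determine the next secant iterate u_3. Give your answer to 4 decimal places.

u_3 = 1.1690 − (-4.5892)·(1.1690 − 2.6000) / (-4.5892 − 18.4600)
   = 1.1690 − (6.567145)/(-23.049200) = 1.453919

1.4539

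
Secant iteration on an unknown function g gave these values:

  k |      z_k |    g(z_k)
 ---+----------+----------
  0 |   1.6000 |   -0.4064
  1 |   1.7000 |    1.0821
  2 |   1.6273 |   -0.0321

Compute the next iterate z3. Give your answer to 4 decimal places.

z3 = 1.6273 − (-0.0321)·(1.6273 − 1.7000) / (-0.0321 − 1.0821)
   = 1.6273 − (0.002334)/(-1.114200) = 1.629394

1.6294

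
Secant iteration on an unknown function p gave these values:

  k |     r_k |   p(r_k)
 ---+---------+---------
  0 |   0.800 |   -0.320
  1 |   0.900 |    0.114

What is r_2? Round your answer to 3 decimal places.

r_2 = 0.900 − 0.114·(0.900 − 0.800) / (0.114 − (-0.320))
   = 0.900 − (0.01140)/(0.43400) = 0.87373

0.874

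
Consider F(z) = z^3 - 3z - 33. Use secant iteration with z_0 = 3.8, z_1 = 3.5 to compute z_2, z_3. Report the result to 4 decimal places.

3.5169, 3.5184

F(3.8) = 10.472000, F(3.5) = -0.625000
z_2 = 3.500000 − (-0.625000)·(3.500000 − 3.800000) / (-0.625000 − 10.472000) = 3.500000 − (0.187500)/(-11.097000) = 3.516896
F(3.516896) = -0.051742
z_3 = 3.516896 − (-0.051742)·(3.516896 − 3.500000) / (-0.051742 − (-0.625000)) = 3.516896 − (-0.000874)/(0.573258) = 3.518422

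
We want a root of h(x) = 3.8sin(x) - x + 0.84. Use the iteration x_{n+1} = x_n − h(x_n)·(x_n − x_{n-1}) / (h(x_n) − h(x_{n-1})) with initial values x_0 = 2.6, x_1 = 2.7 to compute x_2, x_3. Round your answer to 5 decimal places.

2.64574, 2.64625

h(2.6) = 0.1989052, h(2.7) = -0.2359565
x_2 = 2.7000000 − (-0.2359565)·(2.7000000 − 2.6000000) / (-0.2359565 − 0.1989052) = 2.7000000 − (-0.0235956)/(-0.4348617) = 2.6457399
h(2.6457399) = 0.0022313
x_3 = 2.6457399 − 0.0022313·(2.6457399 − 2.7000000) / (0.0022313 − (-0.2359565)) = 2.6457399 − (-0.0001211)/(0.2381878) = 2.6462482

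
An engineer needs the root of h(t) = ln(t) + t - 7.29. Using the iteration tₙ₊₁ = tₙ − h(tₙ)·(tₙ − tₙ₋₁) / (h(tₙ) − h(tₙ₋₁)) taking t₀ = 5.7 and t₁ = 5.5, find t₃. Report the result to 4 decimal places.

5.5722

h(5.7) = 0.150466, h(5.5) = -0.085252
t₂ = 5.500000 − (-0.085252)·(5.500000 − 5.700000) / (-0.085252 − 0.150466) = 5.500000 − (0.017050)/(-0.235718) = 5.572334
h(5.572334) = 0.000148
t₃ = 5.572334 − 0.000148·(5.572334 − 5.500000) / (0.000148 − (-0.085252)) = 5.572334 − (0.000011)/(0.085400) = 5.572209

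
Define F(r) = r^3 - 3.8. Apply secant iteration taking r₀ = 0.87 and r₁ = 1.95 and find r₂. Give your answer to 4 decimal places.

1.3722

F(0.87) = -3.141497, F(1.95) = 3.614875
r₂ = 1.950000 − 3.614875·(1.950000 − 0.870000) / (3.614875 − (-3.141497)) = 1.950000 − (3.904065)/(6.756372) = 1.372165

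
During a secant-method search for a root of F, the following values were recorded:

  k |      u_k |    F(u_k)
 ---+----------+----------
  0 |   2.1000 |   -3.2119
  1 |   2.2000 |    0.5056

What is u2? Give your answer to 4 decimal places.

2.1864

u2 = 2.2000 − 0.5056·(2.2000 − 2.1000) / (0.5056 − (-3.2119))
   = 2.2000 − (0.050560)/(3.717500) = 2.186399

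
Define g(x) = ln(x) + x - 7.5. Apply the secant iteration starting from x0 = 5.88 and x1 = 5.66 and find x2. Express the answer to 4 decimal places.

g(5.88) = 0.151557, g(5.66) = -0.106576
x2 = 5.660000 − (-0.106576)·(5.660000 − 5.880000) / (-0.106576 − 0.151557) = 5.660000 − (0.023447)/(-0.258133) = 5.750832

5.7508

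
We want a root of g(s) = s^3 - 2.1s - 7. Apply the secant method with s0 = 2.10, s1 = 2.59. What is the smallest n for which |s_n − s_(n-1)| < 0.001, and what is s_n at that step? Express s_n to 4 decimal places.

n = 5, s_n = 2.2752

g(2.10) = -2.149000, g(2.59) = 4.934979
s2 = 2.590000 − 4.934979·(0.490000)/(7.083979) = 2.248647;  |Δ| = 0.341353
g(2.248647) = -0.352074
s3 = 2.248647 − (-0.352074)·(-0.341353)/(-5.287053) = 2.271378;  |Δ| = 0.022731
g(2.271378) = -0.051496
s4 = 2.271378 − (-0.051496)·(0.022731)/(0.300578) = 2.275272;  |Δ| = 0.003894
g(2.275272) = 0.000705
s5 = 2.275272 − 0.000705·(0.003894)/(0.052200) = 2.275220;  |Δ| = 0.000053
|s5 − s4| = 0.000053 < 0.001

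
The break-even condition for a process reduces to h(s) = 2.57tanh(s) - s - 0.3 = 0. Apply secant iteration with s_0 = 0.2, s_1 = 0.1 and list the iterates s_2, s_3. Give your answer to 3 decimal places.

h(0.2) = 0.00725, h(0.1) = -0.14385
s_2 = 0.10000 − (-0.14385)·(0.10000 − 0.20000) / (-0.14385 − 0.00725) = 0.10000 − (0.01439)/(-0.15111) = 0.19520
h(0.19520) = 0.00019
s_3 = 0.19520 − 0.00019·(0.19520 − 0.10000) / (0.00019 − (-0.14385)) = 0.19520 − (0.00002)/(0.14404) = 0.19508

0.195, 0.195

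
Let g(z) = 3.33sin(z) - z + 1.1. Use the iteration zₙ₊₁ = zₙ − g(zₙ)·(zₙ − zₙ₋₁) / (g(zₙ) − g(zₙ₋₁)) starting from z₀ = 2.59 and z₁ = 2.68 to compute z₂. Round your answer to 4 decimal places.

2.6552

g(2.59) = 0.255068, g(2.68) = -0.096902
z₂ = 2.680000 − (-0.096902)·(2.680000 − 2.590000) / (-0.096902 − 0.255068) = 2.680000 − (-0.008721)/(-0.351970) = 2.655222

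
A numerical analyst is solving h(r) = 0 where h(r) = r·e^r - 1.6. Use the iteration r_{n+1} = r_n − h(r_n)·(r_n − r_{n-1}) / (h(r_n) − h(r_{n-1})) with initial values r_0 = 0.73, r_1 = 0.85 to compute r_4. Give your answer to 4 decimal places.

h(0.73) = -0.085191, h(0.85) = 0.388700
r_2 = 0.850000 − 0.388700·(0.850000 − 0.730000) / (0.388700 − (-0.085191)) = 0.850000 − (0.046644)/(0.473891) = 0.751572
h(0.751572) = -0.006418
r_3 = 0.751572 − (-0.006418)·(0.751572 − 0.850000) / (-0.006418 − 0.388700) = 0.751572 − (0.000632)/(-0.395117) = 0.753171
h(0.753171) = -0.000473
r_4 = 0.753171 − (-0.000473)·(0.753171 − 0.751572) / (-0.000473 − (-0.006418)) = 0.753171 − (-0.000001)/(0.005945) = 0.753298

0.7533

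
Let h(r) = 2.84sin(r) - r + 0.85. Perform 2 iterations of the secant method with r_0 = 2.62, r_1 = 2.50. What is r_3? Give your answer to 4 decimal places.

h(2.62) = -0.354937, h(2.50) = 0.049661
r_2 = 2.500000 − 0.049661·(2.500000 − 2.620000) / (0.049661 − (-0.354937)) = 2.500000 − (-0.005959)/(0.404598) = 2.514729
h(2.514729) = 0.001237
r_3 = 2.514729 − 0.001237·(2.514729 − 2.500000) / (0.001237 − 0.049661) = 2.514729 − (0.000018)/(-0.048424) = 2.515105

2.5151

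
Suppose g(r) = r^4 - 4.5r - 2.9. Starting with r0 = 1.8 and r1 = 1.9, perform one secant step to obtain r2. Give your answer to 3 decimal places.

1.824

g(1.8) = -0.50240, g(1.9) = 1.58210
r2 = 1.90000 − 1.58210·(1.90000 − 1.80000) / (1.58210 − (-0.50240)) = 1.90000 − (0.15821)/(2.08450) = 1.82410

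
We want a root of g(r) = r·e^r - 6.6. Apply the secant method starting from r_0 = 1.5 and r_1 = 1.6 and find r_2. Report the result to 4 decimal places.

1.4898

g(1.5) = 0.122534, g(1.6) = 1.324852
r_2 = 1.600000 − 1.324852·(1.600000 − 1.500000) / (1.324852 − 0.122534) = 1.600000 − (0.132485)/(1.202318) = 1.489809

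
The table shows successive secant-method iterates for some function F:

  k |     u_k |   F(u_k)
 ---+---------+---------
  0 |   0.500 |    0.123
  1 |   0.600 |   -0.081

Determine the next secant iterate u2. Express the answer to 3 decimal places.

u2 = 0.600 − (-0.081)·(0.600 − 0.500) / (-0.081 − 0.123)
   = 0.600 − (-0.00810)/(-0.20400) = 0.56029

0.560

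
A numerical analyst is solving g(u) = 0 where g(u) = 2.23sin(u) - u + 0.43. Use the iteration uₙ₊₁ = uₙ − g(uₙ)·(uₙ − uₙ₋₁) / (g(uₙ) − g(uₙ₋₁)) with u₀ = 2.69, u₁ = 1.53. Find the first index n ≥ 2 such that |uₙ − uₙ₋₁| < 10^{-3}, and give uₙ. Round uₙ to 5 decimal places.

g(2.69) = -1.2868300, g(1.53) = 1.1281445
u₂ = 1.5300000 − 1.1281445·(-1.1600000)/(2.4149746) = 2.0718888;  |Δ| = 0.5418888
g(2.0718888) = 0.3139512
u₃ = 2.0718888 − 0.3139512·(0.5418888)/(-0.8141933) = 2.2808399;  |Δ| = 0.2089511
g(2.2808399) = -0.1597563
u₄ = 2.2808399 − (-0.1597563)·(0.2089511)/(-0.4737075) = 2.2103718;  |Δ| = 0.0704681
g(2.2103718) = 0.0088669
u₅ = 2.2103718 − 0.0088669·(-0.0704681)/(0.1686232) = 2.2140773;  |Δ| = 0.0037055
g(2.2140773) = 0.0002172
u₆ = 2.2140773 − 0.0002172·(0.0037055)/(-0.0086497) = 2.2141703;  |Δ| = 0.0000930
|u₆ − u₅| = 0.0000930 < 10^{-3}

n = 6, uₙ = 2.21417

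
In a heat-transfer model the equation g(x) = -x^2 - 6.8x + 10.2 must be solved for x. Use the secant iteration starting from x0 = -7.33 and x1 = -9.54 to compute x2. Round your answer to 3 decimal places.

-7.957

g(-7.33) = 6.31510, g(-9.54) = -15.93960
x2 = -9.54000 − (-15.93960)·(-9.54000 − (-7.33000)) / (-15.93960 − 6.31510) = -9.54000 − (35.22652)/(-22.25470) = -7.95712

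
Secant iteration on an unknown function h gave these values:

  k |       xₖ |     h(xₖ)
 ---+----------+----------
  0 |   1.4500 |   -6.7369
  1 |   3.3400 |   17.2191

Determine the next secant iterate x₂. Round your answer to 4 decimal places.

1.9815

x₂ = 3.3400 − 17.2191·(3.3400 − 1.4500) / (17.2191 − (-6.7369))
   = 3.3400 − (32.544099)/(23.956000) = 1.981505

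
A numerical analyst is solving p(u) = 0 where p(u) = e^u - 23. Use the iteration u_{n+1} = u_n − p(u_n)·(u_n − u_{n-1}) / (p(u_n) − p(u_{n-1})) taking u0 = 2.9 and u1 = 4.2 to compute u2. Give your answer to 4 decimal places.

p(2.9) = -4.825855, p(4.2) = 43.686331
u2 = 4.200000 − 43.686331·(4.200000 − 2.900000) / (43.686331 − (-4.825855)) = 4.200000 − (56.792230)/(48.512186) = 3.029320

3.0293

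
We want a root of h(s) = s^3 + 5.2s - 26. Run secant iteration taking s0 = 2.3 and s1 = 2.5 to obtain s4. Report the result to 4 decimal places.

h(2.3) = -1.873000, h(2.5) = 2.625000
s2 = 2.500000 − 2.625000·(2.500000 − 2.300000) / (2.625000 − (-1.873000)) = 2.500000 − (0.525000)/(4.498000) = 2.383281
h(2.383281) = -0.069825
s3 = 2.383281 − (-0.069825)·(2.383281 − 2.500000) / (-0.069825 − 2.625000) = 2.383281 − (0.008150)/(-2.694825) = 2.386306
h(2.386306) = -0.002500
s4 = 2.386306 − (-0.002500)·(2.386306 − 2.383281) / (-0.002500 − (-0.069825)) = 2.386306 − (-0.000008)/(0.067325) = 2.386418

2.3864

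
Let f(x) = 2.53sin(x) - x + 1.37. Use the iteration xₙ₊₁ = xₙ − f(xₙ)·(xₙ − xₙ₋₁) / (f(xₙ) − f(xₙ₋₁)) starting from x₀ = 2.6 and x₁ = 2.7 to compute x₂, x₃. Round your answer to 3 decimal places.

f(2.6) = 0.07422, f(2.7) = -0.24873
x₂ = 2.70000 − (-0.24873)·(2.70000 − 2.60000) / (-0.24873 − 0.07422) = 2.70000 − (-0.02487)/(-0.32295) = 2.62298
f(2.62298) = 0.00107
x₃ = 2.62298 − 0.00107·(2.62298 − 2.70000) / (0.00107 − (-0.24873)) = 2.62298 − (-0.00008)/(0.24980) = 2.62331

2.623, 2.623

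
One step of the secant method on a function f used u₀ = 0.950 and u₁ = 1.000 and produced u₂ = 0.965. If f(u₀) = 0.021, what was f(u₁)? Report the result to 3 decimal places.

-0.049

The secant line through (0.950, 0.021) and (1.000, f(u₁)) crosses zero at u₂ = 0.965.
So (0.950, 0.021), (1.000, f(u₁)), (0.965, 0) are collinear:
f(u₁) = 0.021 · (1.000 − 0.965) / (0.950 − 0.965) = 0.021 · (0.03500)/(-0.01500) = -0.04900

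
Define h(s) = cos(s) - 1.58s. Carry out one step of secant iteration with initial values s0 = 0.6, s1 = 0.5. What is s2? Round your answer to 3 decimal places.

h(0.6) = -0.12266, h(0.5) = 0.08758
s2 = 0.50000 − 0.08758·(0.50000 − 0.60000) / (0.08758 − (-0.12266)) = 0.50000 − (-0.00876)/(0.21025) = 0.54166

0.542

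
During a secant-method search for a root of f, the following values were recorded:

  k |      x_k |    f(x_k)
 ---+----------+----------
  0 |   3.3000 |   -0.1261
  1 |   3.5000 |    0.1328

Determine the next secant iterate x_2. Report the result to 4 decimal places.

x_2 = 3.5000 − 0.1328·(3.5000 − 3.3000) / (0.1328 − (-0.1261))
   = 3.5000 − (0.026560)/(0.258900) = 3.397412

3.3974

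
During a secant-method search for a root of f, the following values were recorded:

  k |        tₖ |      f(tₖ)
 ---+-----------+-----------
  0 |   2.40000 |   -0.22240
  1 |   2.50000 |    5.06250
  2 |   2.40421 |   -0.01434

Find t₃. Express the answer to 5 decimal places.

2.40448

t₃ = 2.40421 − (-0.01434)·(2.40421 − 2.50000) / (-0.01434 − 5.06250)
   = 2.40421 − (0.0013736)/(-5.0768400) = 2.4044806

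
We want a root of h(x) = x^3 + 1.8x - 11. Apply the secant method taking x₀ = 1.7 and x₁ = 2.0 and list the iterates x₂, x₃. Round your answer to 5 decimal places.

1.95037, 1.95557

h(1.7) = -3.0270000, h(2.0) = 0.6000000
x₂ = 2.0000000 − 0.6000000·(2.0000000 − 1.7000000) / (0.6000000 − (-3.0270000)) = 2.0000000 − (0.1800000)/(3.6270000) = 1.9503722
h(1.9503722) = -0.0702082
x₃ = 1.9503722 − (-0.0702082)·(1.9503722 − 2.0000000) / (-0.0702082 − 0.6000000) = 1.9503722 − (0.0034843)/(-0.6702082) = 1.9555710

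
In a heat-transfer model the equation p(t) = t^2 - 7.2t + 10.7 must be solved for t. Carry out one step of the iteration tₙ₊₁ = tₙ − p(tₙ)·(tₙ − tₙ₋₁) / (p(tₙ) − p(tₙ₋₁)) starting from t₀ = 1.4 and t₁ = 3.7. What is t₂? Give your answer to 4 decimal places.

2.6286

p(1.4) = 2.580000, p(3.7) = -2.250000
t₂ = 3.700000 − (-2.250000)·(3.700000 − 1.400000) / (-2.250000 − 2.580000) = 3.700000 − (-5.175000)/(-4.830000) = 2.628571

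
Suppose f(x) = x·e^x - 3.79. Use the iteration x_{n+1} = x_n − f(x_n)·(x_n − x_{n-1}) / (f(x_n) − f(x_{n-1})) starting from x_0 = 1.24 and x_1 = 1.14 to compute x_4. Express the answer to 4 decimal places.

1.1729

f(1.24) = 0.494961, f(1.14) = -0.225484
x_2 = 1.140000 − (-0.225484)·(1.140000 − 1.240000) / (-0.225484 − 0.494961) = 1.140000 − (0.022548)/(-0.720445) = 1.171298
f(1.171298) = -0.011185
x_3 = 1.171298 − (-0.011185)·(1.171298 − 1.140000) / (-0.011185 − (-0.225484)) = 1.171298 − (-0.000350)/(0.214299) = 1.172932
f(1.172932) = 0.000272
x_4 = 1.172932 − 0.000272·(1.172932 − 1.171298) / (0.000272 − (-0.011185)) = 1.172932 − (0.000000)/(0.011457) = 1.172893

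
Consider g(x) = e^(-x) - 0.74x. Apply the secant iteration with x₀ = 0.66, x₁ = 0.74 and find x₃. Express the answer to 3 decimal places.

g(0.66) = 0.02845, g(0.74) = -0.07049
x₂ = 0.74000 − (-0.07049)·(0.74000 − 0.66000) / (-0.07049 − 0.02845) = 0.74000 − (-0.00564)/(-0.09894) = 0.68301
g(0.68301) = -0.00033
x₃ = 0.68301 − (-0.00033)·(0.68301 − 0.74000) / (-0.00033 − (-0.07049)) = 0.68301 − (0.00002)/(0.07016) = 0.68274

0.683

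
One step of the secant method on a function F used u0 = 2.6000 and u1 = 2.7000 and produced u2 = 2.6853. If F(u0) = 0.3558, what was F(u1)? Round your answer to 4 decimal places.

-0.0613

The secant line through (2.6000, 0.3558) and (2.7000, F(u1)) crosses zero at u2 = 2.6853.
So (2.6000, 0.3558), (2.7000, F(u1)), (2.6853, 0) are collinear:
F(u1) = 0.3558 · (2.7000 − 2.6853) / (2.6000 − 2.6853) = 0.3558 · (0.014700)/(-0.085300) = -0.061316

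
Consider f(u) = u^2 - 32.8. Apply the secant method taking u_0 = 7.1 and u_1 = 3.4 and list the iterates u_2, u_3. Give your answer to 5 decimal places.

5.42286, 5.80738

f(7.1) = 17.6100000, f(3.4) = -21.2400000
u_2 = 3.4000000 − (-21.2400000)·(3.4000000 − 7.1000000) / (-21.2400000 − 17.6100000) = 3.4000000 − (78.5880000)/(-38.8500000) = 5.4228571
f(5.4228571) = -3.3926204
u_3 = 5.4228571 − (-3.3926204)·(5.4228571 − 3.4000000) / (-3.3926204 − (-21.2400000)) = 5.4228571 − (-6.8627864)/(17.8473796) = 5.8073834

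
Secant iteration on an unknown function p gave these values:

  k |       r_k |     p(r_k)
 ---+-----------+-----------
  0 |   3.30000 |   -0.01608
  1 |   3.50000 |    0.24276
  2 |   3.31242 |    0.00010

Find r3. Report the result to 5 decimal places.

r3 = 3.31242 − 0.00010·(3.31242 − 3.50000) / (0.00010 − 0.24276)
   = 3.31242 − (-0.0000188)/(-0.2426600) = 3.3123427

3.31234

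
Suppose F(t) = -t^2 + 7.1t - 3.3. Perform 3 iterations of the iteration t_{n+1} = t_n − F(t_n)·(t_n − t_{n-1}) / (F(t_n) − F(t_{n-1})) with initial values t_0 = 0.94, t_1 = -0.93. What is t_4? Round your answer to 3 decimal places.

F(0.94) = 2.49040, F(-0.93) = -10.76790
t_2 = -0.93000 − (-10.76790)·(-0.93000 − 0.94000) / (-10.76790 − 2.49040) = -0.93000 − (20.13597)/(-13.25830) = 0.58874
F(0.58874) = 0.53347
t_3 = 0.58874 − 0.53347·(0.58874 − (-0.93000)) / (0.53347 − (-10.76790)) = 0.58874 − (0.81020)/(11.30137) = 0.51705
F(0.51705) = 0.10374
t_4 = 0.51705 − 0.10374·(0.51705 − 0.58874) / (0.10374 − 0.53347) = 0.51705 − (-0.00744)/(-0.42973) = 0.49975

0.500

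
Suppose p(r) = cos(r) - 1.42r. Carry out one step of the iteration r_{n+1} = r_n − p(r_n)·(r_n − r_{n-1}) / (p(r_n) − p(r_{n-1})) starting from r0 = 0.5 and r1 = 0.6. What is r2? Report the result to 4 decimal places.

p(0.5) = 0.167583, p(0.6) = -0.026664
r2 = 0.600000 − (-0.026664)·(0.600000 − 0.500000) / (-0.026664 − 0.167583) = 0.600000 − (-0.002666)/(-0.194247) = 0.586273

0.5863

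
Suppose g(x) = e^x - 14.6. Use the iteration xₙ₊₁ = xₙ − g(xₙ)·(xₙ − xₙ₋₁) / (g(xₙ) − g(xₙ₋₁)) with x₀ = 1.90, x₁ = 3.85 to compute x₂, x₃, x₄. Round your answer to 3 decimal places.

g(1.90) = -7.91411, g(3.85) = 32.39306
x₂ = 3.85000 − 32.39306·(3.85000 − 1.90000) / (32.39306 − (-7.91411)) = 3.85000 − (63.16647)/(40.30717) = 2.28287
g(2.28287) = -4.79520
x₃ = 2.28287 − (-4.79520)·(2.28287 − 3.85000) / (-4.79520 − 32.39306) = 2.28287 − (7.51468)/(-37.18826) = 2.48494
g(2.48494) = -2.59955
x₄ = 2.48494 − (-2.59955)·(2.48494 − 2.28287) / (-2.59955 − (-4.79520)) = 2.48494 − (-0.52530)/(2.19564) = 2.72419

2.283, 2.485, 2.724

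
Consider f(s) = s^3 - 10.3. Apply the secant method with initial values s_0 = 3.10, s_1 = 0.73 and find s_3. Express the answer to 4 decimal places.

f(3.10) = 19.491000, f(0.73) = -9.910983
s_2 = 0.730000 − (-9.910983)·(0.730000 − 3.100000) / (-9.910983 − 19.491000) = 0.730000 − (23.489030)/(-29.401983) = 1.528893
f(1.528893) = -6.726194
s_3 = 1.528893 − (-6.726194)·(1.528893 − 0.730000) / (-6.726194 − (-9.910983)) = 1.528893 − (-5.373507)/(3.184789) = 3.216134

3.2161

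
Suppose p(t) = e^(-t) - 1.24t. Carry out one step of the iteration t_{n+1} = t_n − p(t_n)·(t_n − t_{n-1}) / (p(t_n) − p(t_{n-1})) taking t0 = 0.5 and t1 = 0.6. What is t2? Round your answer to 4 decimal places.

0.4926

p(0.5) = -0.013469, p(0.6) = -0.195188
t2 = 0.600000 − (-0.195188)·(0.600000 − 0.500000) / (-0.195188 − (-0.013469)) = 0.600000 − (-0.019519)/(-0.181719) = 0.492588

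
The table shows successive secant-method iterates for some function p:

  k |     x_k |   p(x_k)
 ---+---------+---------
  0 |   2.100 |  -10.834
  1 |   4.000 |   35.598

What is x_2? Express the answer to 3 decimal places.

x_2 = 4.000 − 35.598·(4.000 − 2.100) / (35.598 − (-10.834))
   = 4.000 − (67.63620)/(46.43200) = 2.54333

2.543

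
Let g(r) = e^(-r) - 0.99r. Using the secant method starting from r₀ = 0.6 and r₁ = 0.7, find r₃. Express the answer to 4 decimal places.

0.5708

g(0.6) = -0.045188, g(0.7) = -0.196415
r₂ = 0.700000 − (-0.196415)·(0.700000 − 0.600000) / (-0.196415 − (-0.045188)) = 0.700000 − (-0.019641)/(-0.151226) = 0.570119
g(0.570119) = 0.001041
r₃ = 0.570119 − 0.001041·(0.570119 − 0.700000) / (0.001041 − (-0.196415)) = 0.570119 − (-0.000135)/(0.197455) = 0.570803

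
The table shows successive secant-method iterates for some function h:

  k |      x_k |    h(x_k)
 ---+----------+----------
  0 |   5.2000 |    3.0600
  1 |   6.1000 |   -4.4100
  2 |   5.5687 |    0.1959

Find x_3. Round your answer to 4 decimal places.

x_3 = 5.5687 − 0.1959·(5.5687 − 6.1000) / (0.1959 − (-4.4100))
   = 5.5687 − (-0.104082)/(4.605900) = 5.591297

5.5913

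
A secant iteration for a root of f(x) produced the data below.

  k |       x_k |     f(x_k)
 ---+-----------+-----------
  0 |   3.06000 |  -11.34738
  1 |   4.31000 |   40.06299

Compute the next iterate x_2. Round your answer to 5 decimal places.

3.33590

x_2 = 4.31000 − 40.06299·(4.31000 − 3.06000) / (40.06299 − (-11.34738))
   = 4.31000 − (50.0787375)/(51.4103700) = 3.3359020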